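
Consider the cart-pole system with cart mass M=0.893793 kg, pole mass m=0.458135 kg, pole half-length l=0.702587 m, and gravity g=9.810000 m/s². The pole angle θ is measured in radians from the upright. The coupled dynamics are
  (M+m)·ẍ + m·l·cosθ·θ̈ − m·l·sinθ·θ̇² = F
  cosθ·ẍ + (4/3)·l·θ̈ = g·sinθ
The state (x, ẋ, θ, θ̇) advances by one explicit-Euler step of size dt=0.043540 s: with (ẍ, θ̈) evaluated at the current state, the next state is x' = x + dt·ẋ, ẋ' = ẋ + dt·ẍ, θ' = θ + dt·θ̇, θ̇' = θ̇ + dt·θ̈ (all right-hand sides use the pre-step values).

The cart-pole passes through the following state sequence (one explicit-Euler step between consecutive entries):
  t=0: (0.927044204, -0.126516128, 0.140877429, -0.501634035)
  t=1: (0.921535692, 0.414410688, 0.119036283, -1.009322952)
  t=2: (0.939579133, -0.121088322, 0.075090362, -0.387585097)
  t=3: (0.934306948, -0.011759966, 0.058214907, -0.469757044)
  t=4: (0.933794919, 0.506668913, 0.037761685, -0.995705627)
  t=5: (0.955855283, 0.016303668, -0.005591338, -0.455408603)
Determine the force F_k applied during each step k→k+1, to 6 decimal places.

F_0 = 13.068514 N
F_1 = -12.102503 N
F_2 = 2.785282 N
F_3 = 12.211603 N
F_4 = -11.246587 N

step 0→1:
  ẍ = (ẋ'−ẋ)/dt = (0.414410688−-0.126516128)/0.043540 = 12.423675
  θ̈ = (θ̇'−θ̇)/dt = (-1.009322952−-0.501634035)/0.043540 = -11.660287
  sinθ=0.140412, cosθ=0.990093
  F = (M+m)·ẍ + m·l·cosθ·θ̈ − m·l·sinθ·θ̇² = 16.795914 + -3.716027 − 0.011373 = 13.068514
step 1→2:
  ẍ = (ẋ'−ẋ)/dt = (-0.121088322−0.414410688)/0.043540 = -12.299013
  θ̈ = (θ̇'−θ̇)/dt = (-0.387585097−-1.009322952)/0.043540 = 14.279693
  sinθ=0.118755, cosθ=0.992924
  F = (M+m)·ẍ + m·l·cosθ·θ̈ − m·l·sinθ·θ̇² = -16.627380 + 4.563818 − 0.038941 = -12.102503
step 2→3:
  ẍ = (ẋ'−ẋ)/dt = (-0.011759966−-0.121088322)/0.043540 = 2.510987
  θ̈ = (θ̇'−θ̇)/dt = (-0.469757044−-0.387585097)/0.043540 = -1.887275
  sinθ=0.075020, cosθ=0.997182
  F = (M+m)·ẍ + m·l·cosθ·θ̈ − m·l·sinθ·θ̇² = 3.394673 + -0.605764 − 0.003627 = 2.785282
step 3→4:
  ẍ = (ẋ'−ẋ)/dt = (0.506668913−-0.011759966)/0.043540 = 11.906956
  θ̈ = (θ̇'−θ̇)/dt = (-0.995705627−-0.469757044)/0.043540 = -12.079664
  sinθ=0.058182, cosθ=0.998306
  F = (M+m)·ẍ + m·l·cosθ·θ̈ − m·l·sinθ·θ̇² = 16.097348 + -3.881612 − 0.004133 = 12.211603
step 4→5:
  ẍ = (ẋ'−ẋ)/dt = (0.016303668−0.506668913)/0.043540 = -11.262408
  θ̈ = (θ̇'−θ̇)/dt = (-0.455408603−-0.995705627)/0.043540 = 12.409210
  sinθ=0.037753, cosθ=0.999287
  F = (M+m)·ẍ + m·l·cosθ·θ̈ − m·l·sinθ·θ̇² = -15.225965 + 3.991425 − 0.012048 = -11.246587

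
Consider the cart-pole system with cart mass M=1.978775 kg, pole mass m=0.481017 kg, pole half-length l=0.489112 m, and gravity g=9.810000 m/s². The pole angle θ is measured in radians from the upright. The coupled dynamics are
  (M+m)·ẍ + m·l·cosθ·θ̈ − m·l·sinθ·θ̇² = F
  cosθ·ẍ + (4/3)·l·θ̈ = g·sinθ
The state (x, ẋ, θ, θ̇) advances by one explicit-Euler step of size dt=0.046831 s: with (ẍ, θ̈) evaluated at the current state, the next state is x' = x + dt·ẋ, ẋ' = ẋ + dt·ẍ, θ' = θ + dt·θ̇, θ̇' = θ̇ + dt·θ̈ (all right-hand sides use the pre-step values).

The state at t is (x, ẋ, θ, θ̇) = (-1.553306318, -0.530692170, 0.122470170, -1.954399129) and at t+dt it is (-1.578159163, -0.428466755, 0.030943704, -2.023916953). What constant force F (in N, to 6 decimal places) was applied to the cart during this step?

ẍ = (ẋ'−ẋ)/dt = (-0.428466755−-0.530692170)/0.046831 = 2.182858
θ̈ = (θ̇'−θ̇)/dt = (-2.023916953−-1.954399129)/0.046831 = -1.484440
sinθ=0.122164, cosθ=0.992510
F = (M+m)·ẍ + m·l·cosθ·θ̈ − m·l·sinθ·θ̇² = 5.369376 + -0.346630 − 0.109784 = 4.912962

F = 4.912962 N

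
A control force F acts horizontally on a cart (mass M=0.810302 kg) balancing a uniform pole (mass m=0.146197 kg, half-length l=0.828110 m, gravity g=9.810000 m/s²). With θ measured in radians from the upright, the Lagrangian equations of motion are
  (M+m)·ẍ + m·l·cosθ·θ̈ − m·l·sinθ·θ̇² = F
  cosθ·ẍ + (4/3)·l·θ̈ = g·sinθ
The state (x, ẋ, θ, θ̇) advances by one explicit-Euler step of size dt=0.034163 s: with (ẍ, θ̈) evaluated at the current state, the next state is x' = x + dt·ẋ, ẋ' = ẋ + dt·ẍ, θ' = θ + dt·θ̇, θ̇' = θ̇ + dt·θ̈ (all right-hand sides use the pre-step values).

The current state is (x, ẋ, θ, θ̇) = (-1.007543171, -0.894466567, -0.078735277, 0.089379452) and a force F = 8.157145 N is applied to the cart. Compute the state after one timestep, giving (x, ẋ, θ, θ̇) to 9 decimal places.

(-1.038100832, -0.562264230, -0.075681807, -0.234430045)

sinθ=-0.078653952, cosθ=0.996901979
temp = (F + m·l·θ̇²·sinθ)/(M+m) = (8.157145 + -0.000076072)/0.956499 = 8.528047524
θ̈ = (g·sinθ − cosθ·temp)/(l·(4/3 − m·cos²θ/(M+m))) = -9.478368322
ẍ = temp − m·l·θ̈·cosθ/(M+m) = 9.724038792
Euler: x'=-1.007543171+0.034163·-0.894466567=-1.038100832, ẋ'=-0.894466567+0.034163·9.724038792=-0.562264230
       θ'=-0.078735277+0.034163·0.089379452=-0.075681807, θ̇'=0.089379452+0.034163·-9.478368322=-0.234430045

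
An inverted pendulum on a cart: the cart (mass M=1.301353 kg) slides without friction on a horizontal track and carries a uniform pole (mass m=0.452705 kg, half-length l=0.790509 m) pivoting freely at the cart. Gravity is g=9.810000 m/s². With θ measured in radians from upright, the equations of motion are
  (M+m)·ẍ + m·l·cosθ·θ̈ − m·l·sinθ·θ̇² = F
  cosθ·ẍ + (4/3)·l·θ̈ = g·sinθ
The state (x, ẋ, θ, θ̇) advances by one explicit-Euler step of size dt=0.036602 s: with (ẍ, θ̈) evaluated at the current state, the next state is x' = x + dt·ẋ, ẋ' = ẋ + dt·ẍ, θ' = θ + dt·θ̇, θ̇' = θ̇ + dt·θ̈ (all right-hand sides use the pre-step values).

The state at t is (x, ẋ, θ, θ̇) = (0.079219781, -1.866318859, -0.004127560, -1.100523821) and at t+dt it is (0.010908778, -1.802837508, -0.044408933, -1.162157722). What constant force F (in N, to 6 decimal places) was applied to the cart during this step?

F = 2.441366 N

ẍ = (ẋ'−ẋ)/dt = (-1.802837508−-1.866318859)/0.036602 = 1.734368
θ̈ = (θ̇'−θ̇)/dt = (-1.162157722−-1.100523821)/0.036602 = -1.683894
sinθ=-0.004128, cosθ=0.999991
F = (M+m)·ẍ + m·l·cosθ·θ̈ − m·l·sinθ·θ̇² = 3.042183 + -0.602606 − -0.001789 = 2.441366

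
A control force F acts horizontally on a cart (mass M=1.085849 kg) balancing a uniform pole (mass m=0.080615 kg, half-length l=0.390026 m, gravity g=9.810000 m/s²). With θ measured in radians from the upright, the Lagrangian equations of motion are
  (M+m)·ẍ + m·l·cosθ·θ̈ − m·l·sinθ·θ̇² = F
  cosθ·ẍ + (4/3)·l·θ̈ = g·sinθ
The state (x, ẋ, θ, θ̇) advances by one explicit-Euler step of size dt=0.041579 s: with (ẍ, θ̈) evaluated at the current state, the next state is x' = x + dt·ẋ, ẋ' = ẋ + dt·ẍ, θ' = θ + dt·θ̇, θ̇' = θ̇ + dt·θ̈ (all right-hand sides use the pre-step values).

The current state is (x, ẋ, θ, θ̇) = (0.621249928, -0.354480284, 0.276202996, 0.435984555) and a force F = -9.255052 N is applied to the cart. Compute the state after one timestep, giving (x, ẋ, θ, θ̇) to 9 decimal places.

sinθ=0.272704534, cosθ=0.962097831
temp = (F + m·l·θ̇²·sinθ)/(M+m) = (-9.255052 + 0.001629836)/1.166464 = -7.932882767
θ̈ = (g·sinθ − cosθ·temp)/(l·(4/3 − m·cos²θ/(M+m))) = 20.819566133
ẍ = temp − m·l·θ̈·cosθ/(M+m) = -8.472802236
Euler: x'=0.621249928+0.041579·-0.354480284=0.606510992, ẋ'=-0.354480284+0.041579·-8.472802236=-0.706770928
       θ'=0.276202996+0.041579·0.435984555=0.294330798, θ̇'=0.435984555+0.041579·20.819566133=1.301641295

(0.606510992, -0.706770928, 0.294330798, 1.301641295)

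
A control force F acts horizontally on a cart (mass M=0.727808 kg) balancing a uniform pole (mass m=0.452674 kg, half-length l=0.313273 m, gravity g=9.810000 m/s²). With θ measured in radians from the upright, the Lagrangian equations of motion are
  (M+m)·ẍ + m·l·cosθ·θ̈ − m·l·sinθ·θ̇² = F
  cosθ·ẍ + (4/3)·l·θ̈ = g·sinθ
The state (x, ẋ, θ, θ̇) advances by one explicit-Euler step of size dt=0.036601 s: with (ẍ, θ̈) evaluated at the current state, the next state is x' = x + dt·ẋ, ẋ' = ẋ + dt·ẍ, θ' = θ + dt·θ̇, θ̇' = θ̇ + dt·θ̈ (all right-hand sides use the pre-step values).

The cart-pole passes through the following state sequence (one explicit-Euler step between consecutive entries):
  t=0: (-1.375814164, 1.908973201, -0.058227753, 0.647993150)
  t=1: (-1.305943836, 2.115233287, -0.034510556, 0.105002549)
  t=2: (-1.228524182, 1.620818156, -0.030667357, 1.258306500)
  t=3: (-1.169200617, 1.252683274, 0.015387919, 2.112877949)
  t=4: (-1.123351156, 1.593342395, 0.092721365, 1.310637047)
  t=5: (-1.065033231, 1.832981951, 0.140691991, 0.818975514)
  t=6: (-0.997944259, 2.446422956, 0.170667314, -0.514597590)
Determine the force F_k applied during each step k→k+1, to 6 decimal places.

F_0 = 4.555664 N
F_1 = -11.480367 N
F_2 = -8.556989 N
F_3 = 7.869530 N
F_4 = 5.809715 N
F_5 = 14.655932 N

step 0→1:
  ẍ = (ẋ'−ẋ)/dt = (2.115233287−1.908973201)/0.036601 = 5.635368
  θ̈ = (θ̇'−θ̇)/dt = (0.105002549−0.647993150)/0.036601 = -14.835403
  sinθ=-0.058195, cosθ=0.998305
  F = (M+m)·ẍ + m·l·cosθ·θ̈ − m·l·sinθ·θ̇² = 6.652450 + -2.100251 − -0.003465 = 4.555664
step 1→2:
  ẍ = (ẋ'−ẋ)/dt = (1.620818156−2.115233287)/0.036601 = -13.508241
  θ̈ = (θ̇'−θ̇)/dt = (1.258306500−0.105002549)/0.036601 = 31.510176
  sinθ=-0.034504, cosθ=0.999405
  F = (M+m)·ẍ + m·l·cosθ·θ̈ − m·l·sinθ·θ̇² = -15.946235 + 4.465814 − -0.000054 = -11.480367
step 2→3:
  ẍ = (ẋ'−ẋ)/dt = (1.252683274−1.620818156)/0.036601 = -10.058055
  θ̈ = (θ̇'−θ̇)/dt = (2.112877949−1.258306500)/0.036601 = 23.348309
  sinθ=-0.030663, cosθ=0.999530
  F = (M+m)·ẍ + m·l·cosθ·θ̈ − m·l·sinθ·θ̇² = -11.873353 + 3.309479 − -0.006885 = -8.556989
step 3→4:
  ẍ = (ẋ'−ẋ)/dt = (1.593342395−1.252683274)/0.036601 = 9.307372
  θ̈ = (θ̇'−θ̇)/dt = (1.310637047−2.112877949)/0.036601 = -21.918551
  sinθ=0.015387, cosθ=0.999882
  F = (M+m)·ẍ + m·l·cosθ·θ̈ − m·l·sinθ·θ̇² = 10.987185 + -3.107914 − 0.009741 = 7.869530
step 4→5:
  ẍ = (ẋ'−ẋ)/dt = (1.832981951−1.593342395)/0.036601 = 6.547350
  θ̈ = (θ̇'−θ̇)/dt = (0.818975514−1.310637047)/0.036601 = -13.433008
  sinθ=0.092589, cosθ=0.995704
  F = (M+m)·ẍ + m·l·cosθ·θ̈ − m·l·sinθ·θ̇² = 7.729029 + -1.896759 − 0.022554 = 5.809715
step 5→6:
  ẍ = (ẋ'−ẋ)/dt = (2.446422956−1.832981951)/0.036601 = 16.760225
  θ̈ = (θ̇'−θ̇)/dt = (-0.514597590−0.818975514)/0.036601 = -36.435428
  sinθ=0.140228, cosθ=0.990119
  F = (M+m)·ẍ + m·l·cosθ·θ̈ − m·l·sinθ·θ̇² = 19.785144 + -5.115874 − 0.013338 = 14.655932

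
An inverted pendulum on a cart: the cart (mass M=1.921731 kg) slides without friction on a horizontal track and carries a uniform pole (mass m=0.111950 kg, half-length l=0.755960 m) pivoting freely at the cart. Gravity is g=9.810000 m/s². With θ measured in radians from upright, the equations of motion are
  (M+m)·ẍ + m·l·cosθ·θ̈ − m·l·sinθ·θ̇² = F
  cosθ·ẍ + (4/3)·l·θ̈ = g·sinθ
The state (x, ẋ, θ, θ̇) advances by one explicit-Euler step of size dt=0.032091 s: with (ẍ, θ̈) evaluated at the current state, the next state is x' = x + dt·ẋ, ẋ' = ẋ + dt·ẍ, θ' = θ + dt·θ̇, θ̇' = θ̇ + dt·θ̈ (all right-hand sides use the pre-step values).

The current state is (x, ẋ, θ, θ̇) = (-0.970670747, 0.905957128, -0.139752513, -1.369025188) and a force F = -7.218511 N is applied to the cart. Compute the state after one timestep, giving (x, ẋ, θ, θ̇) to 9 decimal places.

(-0.941597677, 0.788749831, -0.183685900, -1.297382718)

sinθ=-0.139298045, cosθ=0.990250501
temp = (F + m·l·θ̇²·sinθ)/(M+m) = (-7.218511 + -0.022094838)/2.033681 = -3.560344930
θ̈ = (g·sinθ − cosθ·temp)/(l·(4/3 − m·cos²θ/(M+m))) = 2.232478590
ẍ = temp − m·l·θ̈·cosθ/(M+m) = -3.652341674
Euler: x'=-0.970670747+0.032091·0.905957128=-0.941597677, ẋ'=0.905957128+0.032091·-3.652341674=0.788749831
       θ'=-0.139752513+0.032091·-1.369025188=-0.183685900, θ̇'=-1.369025188+0.032091·2.232478590=-1.297382718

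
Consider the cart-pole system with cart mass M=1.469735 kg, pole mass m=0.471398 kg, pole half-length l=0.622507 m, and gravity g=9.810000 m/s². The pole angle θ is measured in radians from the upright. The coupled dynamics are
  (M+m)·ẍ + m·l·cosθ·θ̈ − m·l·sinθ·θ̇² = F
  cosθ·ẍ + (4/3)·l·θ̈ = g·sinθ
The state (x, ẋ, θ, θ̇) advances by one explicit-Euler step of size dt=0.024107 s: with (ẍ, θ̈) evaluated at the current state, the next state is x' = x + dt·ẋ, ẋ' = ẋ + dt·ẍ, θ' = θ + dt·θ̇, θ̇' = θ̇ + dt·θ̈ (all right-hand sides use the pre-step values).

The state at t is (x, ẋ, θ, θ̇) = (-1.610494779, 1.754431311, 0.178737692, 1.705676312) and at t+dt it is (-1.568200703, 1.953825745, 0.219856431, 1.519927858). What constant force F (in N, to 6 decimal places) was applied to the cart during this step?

F = 13.678716 N

ẍ = (ẋ'−ẋ)/dt = (1.953825745−1.754431311)/0.024107 = 8.271226
θ̈ = (θ̇'−θ̇)/dt = (1.519927858−1.705676312)/0.024107 = -7.705167
sinθ=0.177788, cosθ=0.984069
F = (M+m)·ẍ + m·l·cosθ·θ̈ − m·l·sinθ·θ̇² = 16.055549 + -2.225049 − 0.151784 = 13.678716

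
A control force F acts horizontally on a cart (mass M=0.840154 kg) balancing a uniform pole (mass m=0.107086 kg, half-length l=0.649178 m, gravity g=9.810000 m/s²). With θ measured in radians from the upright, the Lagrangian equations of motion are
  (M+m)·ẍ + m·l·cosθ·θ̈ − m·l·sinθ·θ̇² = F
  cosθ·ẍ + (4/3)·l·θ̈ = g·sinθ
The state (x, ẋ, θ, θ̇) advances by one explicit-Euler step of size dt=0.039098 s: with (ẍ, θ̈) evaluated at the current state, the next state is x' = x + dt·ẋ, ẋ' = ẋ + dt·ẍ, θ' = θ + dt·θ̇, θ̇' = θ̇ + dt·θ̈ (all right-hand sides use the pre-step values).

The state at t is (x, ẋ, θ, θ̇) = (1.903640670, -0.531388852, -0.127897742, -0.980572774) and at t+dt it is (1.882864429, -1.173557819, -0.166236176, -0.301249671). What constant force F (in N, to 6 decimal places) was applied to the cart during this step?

F = -14.351512 N

ẍ = (ẋ'−ẋ)/dt = (-1.173557819−-0.531388852)/0.039098 = -16.424599
θ̈ = (θ̇'−θ̇)/dt = (-0.301249671−-0.980572774)/0.039098 = 17.374881
sinθ=-0.127549, cosθ=0.991832
F = (M+m)·ẍ + m·l·cosθ·θ̈ − m·l·sinθ·θ̇² = -15.558037 + 1.197999 − -0.008526 = -14.351512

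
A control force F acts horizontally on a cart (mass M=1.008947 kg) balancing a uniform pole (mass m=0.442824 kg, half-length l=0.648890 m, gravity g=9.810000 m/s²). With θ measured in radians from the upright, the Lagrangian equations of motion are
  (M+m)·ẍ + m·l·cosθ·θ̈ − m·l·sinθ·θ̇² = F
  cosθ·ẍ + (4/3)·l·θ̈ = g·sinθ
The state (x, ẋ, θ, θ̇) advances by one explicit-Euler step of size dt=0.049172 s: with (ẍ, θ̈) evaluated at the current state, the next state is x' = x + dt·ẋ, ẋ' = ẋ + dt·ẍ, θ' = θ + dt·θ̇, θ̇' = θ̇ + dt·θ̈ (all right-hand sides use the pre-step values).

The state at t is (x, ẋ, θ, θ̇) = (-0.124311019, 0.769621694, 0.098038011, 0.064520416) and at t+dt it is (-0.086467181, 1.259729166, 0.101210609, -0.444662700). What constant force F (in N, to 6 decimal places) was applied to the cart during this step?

ẍ = (ẋ'−ẋ)/dt = (1.259729166−0.769621694)/0.049172 = 9.967206
θ̈ = (θ̇'−θ̇)/dt = (-0.444662700−0.064520416)/0.049172 = -10.355144
sinθ=0.097881, cosθ=0.995198
F = (M+m)·ẍ + m·l·cosθ·θ̈ − m·l·sinθ·θ̇² = 14.470101 + -2.961201 − 0.000117 = 11.508783

F = 11.508783 N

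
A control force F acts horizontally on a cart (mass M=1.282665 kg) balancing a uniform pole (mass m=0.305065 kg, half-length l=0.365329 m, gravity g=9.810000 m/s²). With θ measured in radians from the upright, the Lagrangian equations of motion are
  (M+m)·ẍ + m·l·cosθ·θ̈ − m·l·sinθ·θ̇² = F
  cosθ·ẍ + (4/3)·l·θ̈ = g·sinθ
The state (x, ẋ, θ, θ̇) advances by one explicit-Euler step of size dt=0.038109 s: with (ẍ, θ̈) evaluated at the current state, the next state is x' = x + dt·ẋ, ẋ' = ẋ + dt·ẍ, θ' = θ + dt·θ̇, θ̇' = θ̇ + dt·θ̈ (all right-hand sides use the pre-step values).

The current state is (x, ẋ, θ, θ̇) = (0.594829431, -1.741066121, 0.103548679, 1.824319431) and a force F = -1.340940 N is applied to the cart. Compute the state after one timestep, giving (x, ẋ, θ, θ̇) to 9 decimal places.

(0.528479142, -1.783989458, 0.173071668, 1.991297445)

sinθ=0.103363731, cosθ=0.994643624
temp = (F + m·l·θ̇²·sinθ)/(M+m) = (-1.340940 + 0.038339503)/1.587730 = -0.820416883
θ̈ = (g·sinθ − cosθ·temp)/(l·(4/3 − m·cos²θ/(M+m))) = 4.381590030
ẍ = temp − m·l·θ̈·cosθ/(M+m) = -1.126330722
Euler: x'=0.594829431+0.038109·-1.741066121=0.528479142, ẋ'=-1.741066121+0.038109·-1.126330722=-1.783989458
       θ'=0.103548679+0.038109·1.824319431=0.173071668, θ̇'=1.824319431+0.038109·4.381590030=1.991297445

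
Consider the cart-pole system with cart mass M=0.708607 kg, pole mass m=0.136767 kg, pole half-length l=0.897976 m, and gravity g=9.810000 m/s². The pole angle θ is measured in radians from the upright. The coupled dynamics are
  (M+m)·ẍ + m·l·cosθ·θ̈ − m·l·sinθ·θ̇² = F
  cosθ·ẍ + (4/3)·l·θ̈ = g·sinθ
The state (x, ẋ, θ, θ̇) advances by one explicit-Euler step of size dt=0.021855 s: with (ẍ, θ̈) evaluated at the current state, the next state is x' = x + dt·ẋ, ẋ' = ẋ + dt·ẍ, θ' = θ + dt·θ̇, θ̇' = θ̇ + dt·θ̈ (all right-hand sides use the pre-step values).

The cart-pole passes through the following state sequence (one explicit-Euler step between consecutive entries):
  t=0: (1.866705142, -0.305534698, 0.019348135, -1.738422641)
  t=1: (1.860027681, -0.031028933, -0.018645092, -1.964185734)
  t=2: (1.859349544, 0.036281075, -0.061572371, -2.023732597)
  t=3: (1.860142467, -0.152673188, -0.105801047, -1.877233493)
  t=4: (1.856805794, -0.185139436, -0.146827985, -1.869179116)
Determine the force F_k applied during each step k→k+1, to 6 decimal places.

step 0→1:
  ẍ = (ẋ'−ẋ)/dt = (-0.031028933−-0.305534698)/0.021855 = 12.560319
  θ̈ = (θ̇'−θ̇)/dt = (-1.964185734−-1.738422641)/0.021855 = -10.330043
  sinθ=0.019347, cosθ=0.999813
  F = (M+m)·ẍ + m·l·cosθ·θ̈ − m·l·sinθ·θ̇² = 10.618167 + -1.268431 − 0.007181 = 9.342555
step 1→2:
  ẍ = (ẋ'−ẋ)/dt = (0.036281075−-0.031028933)/0.021855 = 3.079845
  θ̈ = (θ̇'−θ̇)/dt = (-2.023732597−-1.964185734)/0.021855 = -2.724633
  sinθ=-0.018644, cosθ=0.999826
  F = (M+m)·ẍ + m·l·cosθ·θ̈ − m·l·sinθ·θ̇² = 2.603621 + -0.334564 − -0.008834 = 2.277891
step 2→3:
  ẍ = (ẋ'−ẋ)/dt = (-0.152673188−0.036281075)/0.021855 = -8.645814
  θ̈ = (θ̇'−θ̇)/dt = (-1.877233493−-2.023732597)/0.021855 = 6.703231
  sinθ=-0.061533, cosθ=0.998105
  F = (M+m)·ẍ + m·l·cosθ·θ̈ − m·l·sinθ·θ̇² = -7.308946 + 0.821687 − -0.030950 = -6.456309
step 3→4:
  ẍ = (ẋ'−ẋ)/dt = (-0.185139436−-0.152673188)/0.021855 = -1.485530
  θ̈ = (θ̇'−θ̇)/dt = (-1.869179116−-1.877233493)/0.021855 = 0.368537
  sinθ=-0.105604, cosθ=0.994408
  F = (M+m)·ẍ + m·l·cosθ·θ̈ − m·l·sinθ·θ̇² = -1.255828 + 0.045008 − -0.045705 = -1.165115

F_0 = 9.342555 N
F_1 = 2.277891 N
F_2 = -6.456309 N
F_3 = -1.165115 N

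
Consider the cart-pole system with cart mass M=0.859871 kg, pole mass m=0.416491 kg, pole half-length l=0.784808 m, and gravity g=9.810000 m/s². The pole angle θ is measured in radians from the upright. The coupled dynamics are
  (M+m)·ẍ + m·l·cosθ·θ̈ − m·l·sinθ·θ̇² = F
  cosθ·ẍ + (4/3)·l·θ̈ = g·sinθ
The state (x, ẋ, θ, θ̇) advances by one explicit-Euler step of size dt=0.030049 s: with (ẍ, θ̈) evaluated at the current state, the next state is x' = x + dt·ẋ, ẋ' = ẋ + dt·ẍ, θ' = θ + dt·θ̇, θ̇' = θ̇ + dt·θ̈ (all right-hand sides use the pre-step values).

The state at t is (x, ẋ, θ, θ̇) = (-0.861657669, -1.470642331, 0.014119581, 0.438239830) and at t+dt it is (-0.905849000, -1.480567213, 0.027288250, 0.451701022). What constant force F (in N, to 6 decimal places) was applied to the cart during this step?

ẍ = (ẋ'−ẋ)/dt = (-1.480567213−-1.470642331)/0.030049 = -0.330290
θ̈ = (θ̇'−θ̇)/dt = (0.451701022−0.438239830)/0.030049 = 0.447975
sinθ=0.014119, cosθ=0.999900
F = (M+m)·ẍ + m·l·cosθ·θ̈ − m·l·sinθ·θ̇² = -0.421570 + 0.146413 − 0.000886 = -0.276043

F = -0.276043 N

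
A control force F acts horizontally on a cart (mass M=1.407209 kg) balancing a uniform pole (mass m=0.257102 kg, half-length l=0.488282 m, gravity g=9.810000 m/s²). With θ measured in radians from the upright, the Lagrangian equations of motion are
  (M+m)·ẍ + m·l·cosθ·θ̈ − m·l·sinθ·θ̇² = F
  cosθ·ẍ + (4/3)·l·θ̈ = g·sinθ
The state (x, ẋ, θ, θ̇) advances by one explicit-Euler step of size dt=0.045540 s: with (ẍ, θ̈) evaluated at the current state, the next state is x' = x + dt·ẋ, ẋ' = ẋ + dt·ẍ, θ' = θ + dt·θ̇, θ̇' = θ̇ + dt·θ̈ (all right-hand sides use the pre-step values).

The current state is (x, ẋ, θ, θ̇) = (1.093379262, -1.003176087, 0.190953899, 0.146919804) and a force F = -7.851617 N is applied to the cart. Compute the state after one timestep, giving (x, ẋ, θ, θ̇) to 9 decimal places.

sinθ=0.189795542, cosθ=0.981823636
temp = (F + m·l·θ̇²·sinθ)/(M+m) = (-7.851617 + 0.000514307)/1.664311 = -4.717329088
θ̈ = (g·sinθ − cosθ·temp)/(l·(4/3 − m·cos²θ/(M+m))) = 11.227978478
ẍ = temp − m·l·θ̈·cosθ/(M+m) = -5.548856826
Euler: x'=1.093379262+0.045540·-1.003176087=1.047694623, ẋ'=-1.003176087+0.045540·-5.548856826=-1.255871027
       θ'=0.190953899+0.045540·0.146919804=0.197644627, θ̇'=0.146919804+0.045540·11.227978478=0.658241944

(1.047694623, -1.255871027, 0.197644627, 0.658241944)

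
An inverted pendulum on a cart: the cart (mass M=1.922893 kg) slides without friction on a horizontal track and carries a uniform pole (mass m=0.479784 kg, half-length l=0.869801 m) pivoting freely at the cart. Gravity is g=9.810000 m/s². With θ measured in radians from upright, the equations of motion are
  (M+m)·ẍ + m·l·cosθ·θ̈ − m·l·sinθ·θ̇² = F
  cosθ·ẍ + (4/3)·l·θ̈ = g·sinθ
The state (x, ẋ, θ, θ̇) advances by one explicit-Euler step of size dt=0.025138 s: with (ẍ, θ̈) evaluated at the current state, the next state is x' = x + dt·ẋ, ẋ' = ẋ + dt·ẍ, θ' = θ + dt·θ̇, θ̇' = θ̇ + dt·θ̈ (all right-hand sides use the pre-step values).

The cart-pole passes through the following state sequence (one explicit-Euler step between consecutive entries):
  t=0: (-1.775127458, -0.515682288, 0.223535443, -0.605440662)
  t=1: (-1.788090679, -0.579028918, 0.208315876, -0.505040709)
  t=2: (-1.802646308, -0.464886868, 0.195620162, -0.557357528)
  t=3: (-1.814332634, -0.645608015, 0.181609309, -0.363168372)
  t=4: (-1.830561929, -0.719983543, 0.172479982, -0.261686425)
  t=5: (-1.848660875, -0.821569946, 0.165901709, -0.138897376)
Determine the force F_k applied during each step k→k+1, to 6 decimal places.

step 0→1:
  ẍ = (ẋ'−ẋ)/dt = (-0.579028918−-0.515682288)/0.025138 = -2.519955
  θ̈ = (θ̇'−θ̇)/dt = (-0.505040709−-0.605440662)/0.025138 = 3.993952
  sinθ=0.221678, cosθ=0.975120
  F = (M+m)·ẍ + m·l·cosθ·θ̈ − m·l·sinθ·θ̇² = -6.054638 + 1.625273 − 0.033910 = -4.463275
step 1→2:
  ẍ = (ẋ'−ẋ)/dt = (-0.464886868−-0.579028918)/0.025138 = 4.540618
  θ̈ = (θ̇'−θ̇)/dt = (-0.557357528−-0.505040709)/0.025138 = -2.081185
  sinθ=0.206812, cosθ=0.978381
  F = (M+m)·ẍ + m·l·cosθ·θ̈ − m·l·sinθ·θ̇² = 10.909638 + -0.849736 − 0.022014 = 10.037888
step 2→3:
  ẍ = (ẋ'−ẋ)/dt = (-0.645608015−-0.464886868)/0.025138 = -7.189162
  θ̈ = (θ̇'−θ̇)/dt = (-0.363168372−-0.557357528)/0.025138 = 7.724925
  sinθ=0.194375, cosθ=0.980927
  F = (M+m)·ẍ + m·l·cosθ·θ̈ − m·l·sinθ·θ̇² = -17.273234 + 3.162254 − 0.025198 = -14.136178
step 3→4:
  ẍ = (ẋ'−ẋ)/dt = (-0.719983543−-0.645608015)/0.025138 = -2.958689
  θ̈ = (θ̇'−θ̇)/dt = (-0.261686425−-0.363168372)/0.025138 = 4.036994
  sinθ=0.180613, cosθ=0.983554
  F = (M+m)·ẍ + m·l·cosθ·θ̈ − m·l·sinθ·θ̇² = -7.108774 + 1.656998 − 0.009941 = -5.461717
step 4→5:
  ẍ = (ẋ'−ẋ)/dt = (-0.821569946−-0.719983543)/0.025138 = -4.041149
  θ̈ = (θ̇'−θ̇)/dt = (-0.138897376−-0.261686425)/0.025138 = 4.884599
  sinθ=0.171626, cosθ=0.985162
  F = (M+m)·ẍ + m·l·cosθ·θ̈ − m·l·sinθ·θ̇² = -9.709576 + 2.008178 − 0.004905 = -7.706302

F_0 = -4.463275 N
F_1 = 10.037888 N
F_2 = -14.136178 N
F_3 = -5.461717 N
F_4 = -7.706302 N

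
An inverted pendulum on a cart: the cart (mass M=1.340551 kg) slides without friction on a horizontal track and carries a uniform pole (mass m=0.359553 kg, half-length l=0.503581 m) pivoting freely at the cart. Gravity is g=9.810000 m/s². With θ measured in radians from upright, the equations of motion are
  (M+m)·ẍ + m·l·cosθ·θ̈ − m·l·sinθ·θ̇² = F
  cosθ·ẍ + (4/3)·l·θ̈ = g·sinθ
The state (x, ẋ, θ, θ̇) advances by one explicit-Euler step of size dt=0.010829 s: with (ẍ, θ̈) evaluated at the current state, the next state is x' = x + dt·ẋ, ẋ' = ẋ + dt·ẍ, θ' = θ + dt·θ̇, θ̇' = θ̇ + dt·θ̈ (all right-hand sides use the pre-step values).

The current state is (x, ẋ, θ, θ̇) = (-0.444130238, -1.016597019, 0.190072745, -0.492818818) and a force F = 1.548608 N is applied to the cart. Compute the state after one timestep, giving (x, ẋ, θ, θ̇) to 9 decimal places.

sinθ=0.188930330, cosθ=0.981990494
temp = (F + m·l·θ̇²·sinθ)/(M+m) = (1.548608 + 0.008308230)/1.700104 = 0.915777052
θ̈ = (g·sinθ − cosθ·temp)/(l·(4/3 − m·cos²θ/(M+m))) = 1.677603643
ẍ = temp − m·l·θ̈·cosθ/(M+m) = 0.740327038
Euler: x'=-0.444130238+0.010829·-1.016597019=-0.455138967, ẋ'=-1.016597019+0.010829·0.740327038=-1.008580018
       θ'=0.190072745+0.010829·-0.492818818=0.184736010, θ̇'=-0.492818818+0.010829·1.677603643=-0.474652048

(-0.455138967, -1.008580018, 0.184736010, -0.474652048)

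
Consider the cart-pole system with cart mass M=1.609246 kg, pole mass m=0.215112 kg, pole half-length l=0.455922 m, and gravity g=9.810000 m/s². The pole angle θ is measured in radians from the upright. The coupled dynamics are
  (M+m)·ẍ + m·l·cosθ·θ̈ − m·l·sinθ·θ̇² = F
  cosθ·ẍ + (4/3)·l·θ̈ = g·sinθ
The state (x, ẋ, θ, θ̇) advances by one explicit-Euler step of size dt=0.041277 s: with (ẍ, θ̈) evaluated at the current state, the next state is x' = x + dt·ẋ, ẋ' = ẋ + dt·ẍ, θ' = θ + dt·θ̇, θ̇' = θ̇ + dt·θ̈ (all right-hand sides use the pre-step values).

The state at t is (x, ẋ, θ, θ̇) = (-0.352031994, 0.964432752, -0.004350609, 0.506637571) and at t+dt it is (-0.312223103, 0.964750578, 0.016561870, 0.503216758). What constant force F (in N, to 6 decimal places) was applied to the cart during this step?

ẍ = (ẋ'−ẋ)/dt = (0.964750578−0.964432752)/0.041277 = 0.007700
θ̈ = (θ̇'−θ̇)/dt = (0.503216758−0.506637571)/0.041277 = -0.082875
sinθ=-0.004351, cosθ=0.999991
F = (M+m)·ẍ + m·l·cosθ·θ̈ − m·l·sinθ·θ̇² = 0.014047 + -0.008128 − -0.000110 = 0.006029

F = 0.006029 N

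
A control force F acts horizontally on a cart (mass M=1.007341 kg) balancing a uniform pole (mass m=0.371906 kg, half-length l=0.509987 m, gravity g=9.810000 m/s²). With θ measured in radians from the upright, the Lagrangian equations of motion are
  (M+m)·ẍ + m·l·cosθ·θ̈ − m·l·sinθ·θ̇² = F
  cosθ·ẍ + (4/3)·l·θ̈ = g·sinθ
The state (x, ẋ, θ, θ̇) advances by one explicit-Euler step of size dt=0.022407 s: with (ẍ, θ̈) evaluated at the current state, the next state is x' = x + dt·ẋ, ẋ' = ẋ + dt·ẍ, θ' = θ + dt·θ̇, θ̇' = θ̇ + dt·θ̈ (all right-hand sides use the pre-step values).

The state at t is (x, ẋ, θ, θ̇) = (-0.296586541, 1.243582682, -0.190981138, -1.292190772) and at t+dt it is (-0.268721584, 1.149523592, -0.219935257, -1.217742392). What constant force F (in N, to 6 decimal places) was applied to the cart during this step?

ẍ = (ẋ'−ẋ)/dt = (1.149523592−1.243582682)/0.022407 = -4.197755
θ̈ = (θ̇'−θ̇)/dt = (-1.217742392−-1.292190772)/0.022407 = 3.322550
sinθ=-0.189822, cosθ=0.981818
F = (M+m)·ẍ + m·l·cosθ·θ̈ − m·l·sinθ·θ̇² = -5.789741 + 0.618721 − -0.060116 = -5.110903

F = -5.110903 N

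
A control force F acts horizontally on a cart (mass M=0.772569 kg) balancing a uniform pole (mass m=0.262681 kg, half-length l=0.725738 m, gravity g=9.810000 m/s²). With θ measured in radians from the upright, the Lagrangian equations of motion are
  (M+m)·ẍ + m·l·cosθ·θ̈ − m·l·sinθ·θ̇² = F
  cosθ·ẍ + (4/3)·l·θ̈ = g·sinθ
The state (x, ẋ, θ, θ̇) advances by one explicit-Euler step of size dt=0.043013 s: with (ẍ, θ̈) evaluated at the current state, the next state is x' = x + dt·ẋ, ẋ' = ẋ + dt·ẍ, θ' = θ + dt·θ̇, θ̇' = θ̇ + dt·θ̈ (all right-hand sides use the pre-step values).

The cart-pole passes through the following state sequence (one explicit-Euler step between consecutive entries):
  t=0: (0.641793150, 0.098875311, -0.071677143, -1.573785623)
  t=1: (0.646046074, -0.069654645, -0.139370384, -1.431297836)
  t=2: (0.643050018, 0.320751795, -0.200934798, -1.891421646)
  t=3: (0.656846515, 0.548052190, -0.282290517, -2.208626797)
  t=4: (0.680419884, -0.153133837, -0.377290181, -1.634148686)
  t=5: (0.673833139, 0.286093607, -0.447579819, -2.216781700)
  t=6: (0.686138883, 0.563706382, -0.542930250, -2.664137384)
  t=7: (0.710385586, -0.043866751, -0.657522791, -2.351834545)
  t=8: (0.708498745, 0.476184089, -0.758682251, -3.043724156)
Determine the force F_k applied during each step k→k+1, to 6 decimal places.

F_0 = -3.392518 N
F_1 = 7.431138 N
F_2 = 4.229256 N
F_3 = -14.171956 N
F_4 = 8.358347 N
F_5 = 5.299691 N
F_6 = -12.739082 N
F_7 = 10.733996 N

step 0→1:
  ẍ = (ẋ'−ẋ)/dt = (-0.069654645−0.098875311)/0.043013 = -3.918117
  θ̈ = (θ̇'−θ̇)/dt = (-1.431297836−-1.573785623)/0.043013 = 3.312668
  sinθ=-0.071616, cosθ=0.997432
  F = (M+m)·ẍ + m·l·cosθ·θ̈ − m·l·sinθ·θ̇² = -4.056230 + 0.629897 − -0.033815 = -3.392518
step 1→2:
  ẍ = (ẋ'−ẋ)/dt = (0.320751795−-0.069654645)/0.043013 = 9.076475
  θ̈ = (θ̇'−θ̇)/dt = (-1.891421646−-1.431297836)/0.043013 = -10.697320
  sinθ=-0.138920, cosθ=0.990304
  F = (M+m)·ẍ + m·l·cosθ·θ̈ − m·l·sinθ·θ̇² = 9.396421 + -2.019537 − -0.054254 = 7.431138
step 2→3:
  ẍ = (ẋ'−ẋ)/dt = (0.548052190−0.320751795)/0.043013 = 5.284458
  θ̈ = (θ̇'−θ̇)/dt = (-2.208626797−-1.891421646)/0.043013 = -7.374634
  sinθ=-0.199585, cosθ=0.979880
  F = (M+m)·ẍ + m·l·cosθ·θ̈ − m·l·sinθ·θ̇² = 5.470735 + -1.377597 − -0.136118 = 4.229256
step 3→4:
  ẍ = (ẋ'−ẋ)/dt = (-0.153133837−0.548052190)/0.043013 = -16.301723
  θ̈ = (θ̇'−θ̇)/dt = (-1.634148686−-2.208626797)/0.043013 = 13.355918
  sinθ=-0.278556, cosθ=0.960420
  F = (M+m)·ẍ + m·l·cosθ·θ̈ − m·l·sinθ·θ̇² = -16.876359 + 2.445364 − -0.259040 = -14.171956
step 4→5:
  ẍ = (ẋ'−ẋ)/dt = (0.286093607−-0.153133837)/0.043013 = 10.211505
  θ̈ = (θ̇'−θ̇)/dt = (-2.216781700−-1.634148686)/0.043013 = -13.545510
  sinθ=-0.368403, cosθ=0.929666
  F = (M+m)·ẍ + m·l·cosθ·θ̈ − m·l·sinθ·θ̇² = 10.571460 + -2.400662 − -0.187549 = 8.358347
step 5→6:
  ẍ = (ẋ'−ẋ)/dt = (0.563706382−0.286093607)/0.043013 = 6.454160
  θ̈ = (θ̇'−θ̇)/dt = (-2.664137384−-2.216781700)/0.043013 = -10.400476
  sinθ=-0.432785, cosθ=0.901497
  F = (M+m)·ẍ + m·l·cosθ·θ̈ − m·l·sinθ·θ̇² = 6.681669 + -1.787418 − -0.405440 = 5.299691
step 6→7:
  ẍ = (ẋ'−ẋ)/dt = (-0.043866751−0.563706382)/0.043013 = -14.125337
  θ̈ = (θ̇'−θ̇)/dt = (-2.351834545−-2.664137384)/0.043013 = 7.260662
  sinθ=-0.516647, cosθ=0.856198
  F = (M+m)·ẍ + m·l·cosθ·θ̈ − m·l·sinθ·θ̇² = -14.623255 + 1.185111 − -0.699062 = -12.739082
step 7→8:
  ẍ = (ẋ'−ẋ)/dt = (0.476184089−-0.043866751)/0.043013 = 12.090550
  θ̈ = (θ̇'−θ̇)/dt = (-3.043724156−-2.351834545)/0.043013 = -16.085593
  sinθ=-0.611158, cosθ=0.791509
  F = (M+m)·ẍ + m·l·cosθ·θ̈ − m·l·sinθ·θ̇² = 12.516742 + -2.427176 − -0.644430 = 10.733996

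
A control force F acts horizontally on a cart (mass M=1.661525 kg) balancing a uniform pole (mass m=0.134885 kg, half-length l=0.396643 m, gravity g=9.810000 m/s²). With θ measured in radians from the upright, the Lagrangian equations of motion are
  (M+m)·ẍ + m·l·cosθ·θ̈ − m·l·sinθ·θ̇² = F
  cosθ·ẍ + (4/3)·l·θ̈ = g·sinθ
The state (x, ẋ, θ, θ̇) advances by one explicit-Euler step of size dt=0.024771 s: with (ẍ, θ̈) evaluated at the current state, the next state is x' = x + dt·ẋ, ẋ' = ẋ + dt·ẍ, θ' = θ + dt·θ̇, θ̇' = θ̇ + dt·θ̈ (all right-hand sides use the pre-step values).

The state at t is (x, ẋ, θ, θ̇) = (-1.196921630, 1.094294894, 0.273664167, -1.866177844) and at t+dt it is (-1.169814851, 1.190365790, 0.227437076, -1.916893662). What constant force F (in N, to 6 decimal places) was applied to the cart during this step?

F = 6.811310 N

ẍ = (ẋ'−ẋ)/dt = (1.190365790−1.094294894)/0.024771 = 3.878362
θ̈ = (θ̇'−θ̇)/dt = (-1.916893662−-1.866177844)/0.024771 = -2.047387
sinθ=0.270261, cosθ=0.962787
F = (M+m)·ẍ + m·l·cosθ·θ̈ − m·l·sinθ·θ̇² = 6.967128 + -0.105461 − 0.050356 = 6.811310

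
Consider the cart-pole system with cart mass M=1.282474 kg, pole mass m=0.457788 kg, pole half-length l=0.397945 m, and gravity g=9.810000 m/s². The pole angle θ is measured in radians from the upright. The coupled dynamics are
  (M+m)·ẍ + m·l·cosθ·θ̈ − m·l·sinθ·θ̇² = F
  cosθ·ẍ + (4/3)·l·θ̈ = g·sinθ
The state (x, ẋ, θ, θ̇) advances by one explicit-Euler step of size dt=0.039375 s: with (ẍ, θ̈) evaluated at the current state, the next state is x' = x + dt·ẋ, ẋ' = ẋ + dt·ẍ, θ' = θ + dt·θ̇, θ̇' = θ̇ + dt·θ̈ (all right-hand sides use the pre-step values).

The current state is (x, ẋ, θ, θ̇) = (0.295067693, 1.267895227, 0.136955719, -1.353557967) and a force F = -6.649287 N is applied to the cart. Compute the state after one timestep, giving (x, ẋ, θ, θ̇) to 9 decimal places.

(0.344991068, 1.069823290, 0.083659374, -0.884359223)

sinθ=0.136527977, cosθ=0.990636216
temp = (F + m·l·θ̇²·sinθ)/(M+m) = (-6.649287 + 0.045568300)/1.740262 = -3.794669251
θ̈ = (g·sinθ − cosθ·temp)/(l·(4/3 − m·cos²θ/(M+m))) = 11.916158569
ẍ = temp − m·l·θ̈·cosθ/(M+m) = -5.030398408
Euler: x'=0.295067693+0.039375·1.267895227=0.344991068, ẋ'=1.267895227+0.039375·-5.030398408=1.069823290
       θ'=0.136955719+0.039375·-1.353557967=0.083659374, θ̇'=-1.353557967+0.039375·11.916158569=-0.884359223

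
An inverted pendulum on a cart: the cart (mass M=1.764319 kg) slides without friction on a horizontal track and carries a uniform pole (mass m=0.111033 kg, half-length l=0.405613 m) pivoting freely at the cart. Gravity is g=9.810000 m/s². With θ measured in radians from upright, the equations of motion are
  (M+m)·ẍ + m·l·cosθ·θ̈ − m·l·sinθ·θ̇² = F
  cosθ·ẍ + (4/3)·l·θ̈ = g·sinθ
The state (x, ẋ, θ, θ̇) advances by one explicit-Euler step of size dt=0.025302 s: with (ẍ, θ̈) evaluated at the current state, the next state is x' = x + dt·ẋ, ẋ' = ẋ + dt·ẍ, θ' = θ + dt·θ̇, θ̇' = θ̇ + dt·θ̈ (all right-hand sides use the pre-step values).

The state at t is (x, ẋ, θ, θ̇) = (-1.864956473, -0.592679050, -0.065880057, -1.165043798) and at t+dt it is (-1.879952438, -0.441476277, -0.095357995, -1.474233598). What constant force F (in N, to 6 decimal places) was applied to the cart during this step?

ẍ = (ẋ'−ẋ)/dt = (-0.441476277−-0.592679050)/0.025302 = 5.975922
θ̈ = (θ̇'−θ̇)/dt = (-1.474233598−-1.165043798)/0.025302 = -12.219975
sinθ=-0.065832, cosθ=0.997831
F = (M+m)·ẍ + m·l·cosθ·θ̈ − m·l·sinθ·θ̇² = 11.206957 + -0.549150 − -0.004024 = 10.661831

F = 10.661831 N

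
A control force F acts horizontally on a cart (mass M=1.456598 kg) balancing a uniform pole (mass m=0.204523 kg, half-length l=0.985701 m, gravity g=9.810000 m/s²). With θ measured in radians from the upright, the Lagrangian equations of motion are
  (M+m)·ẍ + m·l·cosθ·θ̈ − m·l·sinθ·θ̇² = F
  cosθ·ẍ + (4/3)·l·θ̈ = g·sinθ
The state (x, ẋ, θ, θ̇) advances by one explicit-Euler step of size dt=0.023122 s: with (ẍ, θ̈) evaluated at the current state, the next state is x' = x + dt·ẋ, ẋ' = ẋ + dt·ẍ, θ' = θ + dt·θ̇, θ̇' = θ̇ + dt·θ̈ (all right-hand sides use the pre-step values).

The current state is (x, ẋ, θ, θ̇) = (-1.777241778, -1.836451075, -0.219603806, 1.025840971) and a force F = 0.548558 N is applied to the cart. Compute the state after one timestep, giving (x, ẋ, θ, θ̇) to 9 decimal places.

(-1.819704200, -1.823901546, -0.195884311, 0.978924540)

sinθ=-0.217842961, cosθ=0.975983834
temp = (F + m·l·θ̇²·sinθ)/(M+m) = (0.548558 + -0.046215852)/1.661121 = 0.302411533
θ̈ = (g·sinθ − cosθ·temp)/(l·(4/3 − m·cos²θ/(M+m))) = -2.029081870
ẍ = temp − m·l·θ̈·cosθ/(M+m) = 0.542752762
Euler: x'=-1.777241778+0.023122·-1.836451075=-1.819704200, ẋ'=-1.836451075+0.023122·0.542752762=-1.823901546
       θ'=-0.219603806+0.023122·1.025840971=-0.195884311, θ̇'=1.025840971+0.023122·-2.029081870=0.978924540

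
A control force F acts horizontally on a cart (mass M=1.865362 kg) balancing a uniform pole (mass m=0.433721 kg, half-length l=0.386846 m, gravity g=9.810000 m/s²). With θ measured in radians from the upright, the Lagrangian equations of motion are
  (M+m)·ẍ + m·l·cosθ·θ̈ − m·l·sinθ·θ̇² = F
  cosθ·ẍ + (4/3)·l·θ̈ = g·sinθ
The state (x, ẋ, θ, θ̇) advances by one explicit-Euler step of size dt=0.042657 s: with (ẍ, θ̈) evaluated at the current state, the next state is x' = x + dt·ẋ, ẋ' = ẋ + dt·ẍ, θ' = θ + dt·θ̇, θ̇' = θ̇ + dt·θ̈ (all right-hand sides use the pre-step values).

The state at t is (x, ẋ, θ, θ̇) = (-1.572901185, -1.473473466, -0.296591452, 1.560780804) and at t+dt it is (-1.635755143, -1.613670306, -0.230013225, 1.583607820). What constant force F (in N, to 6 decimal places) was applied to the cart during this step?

F = -7.350864 N

ẍ = (ẋ'−ẋ)/dt = (-1.613670306−-1.473473466)/0.042657 = -3.286608
θ̈ = (θ̇'−θ̇)/dt = (1.583607820−1.560780804)/0.042657 = 0.535129
sinθ=-0.292262, cosθ=0.956338
F = (M+m)·ẍ + m·l·cosθ·θ̈ − m·l·sinθ·θ̇² = -7.556185 + 0.085866 − -0.119455 = -7.350864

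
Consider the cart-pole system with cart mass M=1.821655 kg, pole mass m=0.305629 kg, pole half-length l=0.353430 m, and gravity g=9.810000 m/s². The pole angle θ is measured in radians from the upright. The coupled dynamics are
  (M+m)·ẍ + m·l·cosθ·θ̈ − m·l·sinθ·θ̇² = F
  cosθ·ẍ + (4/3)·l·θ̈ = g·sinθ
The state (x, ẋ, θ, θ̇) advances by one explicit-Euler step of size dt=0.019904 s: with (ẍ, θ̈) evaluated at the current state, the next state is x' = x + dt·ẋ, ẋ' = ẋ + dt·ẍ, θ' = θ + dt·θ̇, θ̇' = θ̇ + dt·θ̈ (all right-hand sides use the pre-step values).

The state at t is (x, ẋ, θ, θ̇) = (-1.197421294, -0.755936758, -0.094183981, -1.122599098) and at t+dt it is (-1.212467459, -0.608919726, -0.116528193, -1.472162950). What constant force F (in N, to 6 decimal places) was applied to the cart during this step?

F = 13.836907 N

ẍ = (ẋ'−ẋ)/dt = (-0.608919726−-0.755936758)/0.019904 = 7.386306
θ̈ = (θ̇'−θ̇)/dt = (-1.472162950−-1.122599098)/0.019904 = -17.562493
sinθ=-0.094045, cosθ=0.995568
F = (M+m)·ẍ + m·l·cosθ·θ̈ − m·l·sinθ·θ̇² = 15.712770 + -1.888665 − -0.012802 = 13.836907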